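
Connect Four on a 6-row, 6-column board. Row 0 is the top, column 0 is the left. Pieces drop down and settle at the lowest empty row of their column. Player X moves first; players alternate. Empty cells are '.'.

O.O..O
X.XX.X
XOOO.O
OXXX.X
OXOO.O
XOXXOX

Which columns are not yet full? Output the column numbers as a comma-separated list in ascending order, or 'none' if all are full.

col 0: top cell = 'O' → FULL
col 1: top cell = '.' → open
col 2: top cell = 'O' → FULL
col 3: top cell = '.' → open
col 4: top cell = '.' → open
col 5: top cell = 'O' → FULL

Answer: 1,3,4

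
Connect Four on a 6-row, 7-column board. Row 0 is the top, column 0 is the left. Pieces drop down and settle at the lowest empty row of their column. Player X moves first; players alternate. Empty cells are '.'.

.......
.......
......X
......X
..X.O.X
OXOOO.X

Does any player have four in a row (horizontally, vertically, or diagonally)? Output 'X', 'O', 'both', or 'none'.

X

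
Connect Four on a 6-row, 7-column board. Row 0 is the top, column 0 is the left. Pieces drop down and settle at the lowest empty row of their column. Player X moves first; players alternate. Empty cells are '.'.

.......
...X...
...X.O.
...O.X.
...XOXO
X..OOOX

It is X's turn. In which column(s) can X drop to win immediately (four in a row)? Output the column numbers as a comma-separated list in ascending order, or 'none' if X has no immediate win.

Answer: 4

Derivation:
col 0: drop X → no win
col 1: drop X → no win
col 2: drop X → no win
col 3: drop X → no win
col 4: drop X → WIN!
col 5: drop X → no win
col 6: drop X → no win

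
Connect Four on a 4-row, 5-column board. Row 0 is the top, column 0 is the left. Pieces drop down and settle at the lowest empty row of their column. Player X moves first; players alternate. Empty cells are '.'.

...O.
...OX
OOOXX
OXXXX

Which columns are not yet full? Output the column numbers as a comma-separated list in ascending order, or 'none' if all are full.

Answer: 0,1,2,4

Derivation:
col 0: top cell = '.' → open
col 1: top cell = '.' → open
col 2: top cell = '.' → open
col 3: top cell = 'O' → FULL
col 4: top cell = '.' → open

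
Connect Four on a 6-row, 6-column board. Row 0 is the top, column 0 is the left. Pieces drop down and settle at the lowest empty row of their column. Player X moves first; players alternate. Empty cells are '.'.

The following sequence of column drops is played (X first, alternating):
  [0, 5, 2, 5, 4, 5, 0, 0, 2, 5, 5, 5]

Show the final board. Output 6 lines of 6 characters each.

Answer: .....O
.....X
.....O
O....O
X.X..O
X.X.XO

Derivation:
Move 1: X drops in col 0, lands at row 5
Move 2: O drops in col 5, lands at row 5
Move 3: X drops in col 2, lands at row 5
Move 4: O drops in col 5, lands at row 4
Move 5: X drops in col 4, lands at row 5
Move 6: O drops in col 5, lands at row 3
Move 7: X drops in col 0, lands at row 4
Move 8: O drops in col 0, lands at row 3
Move 9: X drops in col 2, lands at row 4
Move 10: O drops in col 5, lands at row 2
Move 11: X drops in col 5, lands at row 1
Move 12: O drops in col 5, lands at row 0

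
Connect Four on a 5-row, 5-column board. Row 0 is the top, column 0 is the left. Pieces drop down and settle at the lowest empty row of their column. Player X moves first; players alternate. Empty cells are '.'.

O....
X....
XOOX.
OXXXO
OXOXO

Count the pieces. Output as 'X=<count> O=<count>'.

X=8 O=8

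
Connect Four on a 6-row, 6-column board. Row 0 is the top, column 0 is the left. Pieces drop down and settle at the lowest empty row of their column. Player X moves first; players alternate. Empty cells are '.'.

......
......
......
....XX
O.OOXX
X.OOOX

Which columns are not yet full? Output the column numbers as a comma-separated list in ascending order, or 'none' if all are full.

col 0: top cell = '.' → open
col 1: top cell = '.' → open
col 2: top cell = '.' → open
col 3: top cell = '.' → open
col 4: top cell = '.' → open
col 5: top cell = '.' → open

Answer: 0,1,2,3,4,5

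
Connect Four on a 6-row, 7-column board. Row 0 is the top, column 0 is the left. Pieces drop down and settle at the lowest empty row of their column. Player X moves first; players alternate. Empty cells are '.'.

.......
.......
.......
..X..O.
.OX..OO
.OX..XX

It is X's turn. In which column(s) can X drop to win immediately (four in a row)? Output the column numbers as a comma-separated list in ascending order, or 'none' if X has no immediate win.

col 0: drop X → no win
col 1: drop X → no win
col 2: drop X → WIN!
col 3: drop X → no win
col 4: drop X → no win
col 5: drop X → no win
col 6: drop X → no win

Answer: 2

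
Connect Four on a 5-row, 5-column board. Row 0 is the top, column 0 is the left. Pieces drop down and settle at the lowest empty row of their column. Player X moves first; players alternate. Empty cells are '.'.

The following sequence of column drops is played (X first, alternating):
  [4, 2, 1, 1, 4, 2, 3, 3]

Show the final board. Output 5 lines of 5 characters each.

Move 1: X drops in col 4, lands at row 4
Move 2: O drops in col 2, lands at row 4
Move 3: X drops in col 1, lands at row 4
Move 4: O drops in col 1, lands at row 3
Move 5: X drops in col 4, lands at row 3
Move 6: O drops in col 2, lands at row 3
Move 7: X drops in col 3, lands at row 4
Move 8: O drops in col 3, lands at row 3

Answer: .....
.....
.....
.OOOX
.XOXX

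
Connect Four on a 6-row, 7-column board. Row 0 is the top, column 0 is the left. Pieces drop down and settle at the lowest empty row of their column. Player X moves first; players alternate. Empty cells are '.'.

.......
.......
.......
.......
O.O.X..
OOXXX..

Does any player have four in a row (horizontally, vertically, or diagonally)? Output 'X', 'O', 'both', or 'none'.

none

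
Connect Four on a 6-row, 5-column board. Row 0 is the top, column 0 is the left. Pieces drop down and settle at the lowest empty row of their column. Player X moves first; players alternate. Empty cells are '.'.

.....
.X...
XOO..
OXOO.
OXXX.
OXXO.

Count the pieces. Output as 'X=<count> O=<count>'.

X=8 O=8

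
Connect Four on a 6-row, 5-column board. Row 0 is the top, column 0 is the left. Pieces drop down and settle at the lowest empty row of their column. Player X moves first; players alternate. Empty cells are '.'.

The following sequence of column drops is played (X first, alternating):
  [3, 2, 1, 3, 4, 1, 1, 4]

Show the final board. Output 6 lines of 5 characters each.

Move 1: X drops in col 3, lands at row 5
Move 2: O drops in col 2, lands at row 5
Move 3: X drops in col 1, lands at row 5
Move 4: O drops in col 3, lands at row 4
Move 5: X drops in col 4, lands at row 5
Move 6: O drops in col 1, lands at row 4
Move 7: X drops in col 1, lands at row 3
Move 8: O drops in col 4, lands at row 4

Answer: .....
.....
.....
.X...
.O.OO
.XOXX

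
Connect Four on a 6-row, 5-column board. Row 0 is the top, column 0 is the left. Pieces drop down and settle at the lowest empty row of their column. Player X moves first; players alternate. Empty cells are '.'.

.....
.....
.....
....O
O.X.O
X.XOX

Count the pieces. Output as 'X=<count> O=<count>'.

X=4 O=4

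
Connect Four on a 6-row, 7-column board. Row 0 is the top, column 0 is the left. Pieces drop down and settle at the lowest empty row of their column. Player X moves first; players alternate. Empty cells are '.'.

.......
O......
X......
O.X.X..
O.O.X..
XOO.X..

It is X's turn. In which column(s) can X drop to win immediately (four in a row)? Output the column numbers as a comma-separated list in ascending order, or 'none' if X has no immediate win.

Answer: 4

Derivation:
col 0: drop X → no win
col 1: drop X → no win
col 2: drop X → no win
col 3: drop X → no win
col 4: drop X → WIN!
col 5: drop X → no win
col 6: drop X → no win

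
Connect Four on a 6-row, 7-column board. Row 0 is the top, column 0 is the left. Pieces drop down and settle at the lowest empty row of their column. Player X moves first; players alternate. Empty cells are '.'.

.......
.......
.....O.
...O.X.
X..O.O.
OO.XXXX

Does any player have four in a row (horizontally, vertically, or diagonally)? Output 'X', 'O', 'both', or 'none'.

X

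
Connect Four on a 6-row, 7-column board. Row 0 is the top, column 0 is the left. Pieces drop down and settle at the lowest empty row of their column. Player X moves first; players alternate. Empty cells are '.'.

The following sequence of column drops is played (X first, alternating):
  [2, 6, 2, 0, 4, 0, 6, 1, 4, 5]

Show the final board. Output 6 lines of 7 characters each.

Answer: .......
.......
.......
.......
O.X.X.X
OOX.XOO

Derivation:
Move 1: X drops in col 2, lands at row 5
Move 2: O drops in col 6, lands at row 5
Move 3: X drops in col 2, lands at row 4
Move 4: O drops in col 0, lands at row 5
Move 5: X drops in col 4, lands at row 5
Move 6: O drops in col 0, lands at row 4
Move 7: X drops in col 6, lands at row 4
Move 8: O drops in col 1, lands at row 5
Move 9: X drops in col 4, lands at row 4
Move 10: O drops in col 5, lands at row 5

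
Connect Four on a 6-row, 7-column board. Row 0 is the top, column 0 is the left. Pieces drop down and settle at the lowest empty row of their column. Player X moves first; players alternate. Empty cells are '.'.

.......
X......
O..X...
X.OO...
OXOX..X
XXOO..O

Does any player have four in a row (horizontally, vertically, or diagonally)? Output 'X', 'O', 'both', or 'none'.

none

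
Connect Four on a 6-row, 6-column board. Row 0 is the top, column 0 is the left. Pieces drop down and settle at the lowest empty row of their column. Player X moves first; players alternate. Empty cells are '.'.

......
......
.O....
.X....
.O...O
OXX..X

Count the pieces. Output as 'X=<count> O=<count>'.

X=4 O=4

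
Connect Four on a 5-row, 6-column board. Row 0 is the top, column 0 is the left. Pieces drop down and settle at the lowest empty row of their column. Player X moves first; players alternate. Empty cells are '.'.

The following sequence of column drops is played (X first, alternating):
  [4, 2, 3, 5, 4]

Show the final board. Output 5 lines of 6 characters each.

Answer: ......
......
......
....X.
..OXXO

Derivation:
Move 1: X drops in col 4, lands at row 4
Move 2: O drops in col 2, lands at row 4
Move 3: X drops in col 3, lands at row 4
Move 4: O drops in col 5, lands at row 4
Move 5: X drops in col 4, lands at row 3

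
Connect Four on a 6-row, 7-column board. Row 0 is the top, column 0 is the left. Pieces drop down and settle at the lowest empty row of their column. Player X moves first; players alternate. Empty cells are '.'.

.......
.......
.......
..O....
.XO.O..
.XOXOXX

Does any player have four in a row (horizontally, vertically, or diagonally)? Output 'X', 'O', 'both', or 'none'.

none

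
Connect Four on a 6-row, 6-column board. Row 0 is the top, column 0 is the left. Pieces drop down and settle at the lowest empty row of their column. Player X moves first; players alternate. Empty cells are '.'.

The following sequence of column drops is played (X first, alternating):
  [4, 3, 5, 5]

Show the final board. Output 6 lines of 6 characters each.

Answer: ......
......
......
......
.....O
...OXX

Derivation:
Move 1: X drops in col 4, lands at row 5
Move 2: O drops in col 3, lands at row 5
Move 3: X drops in col 5, lands at row 5
Move 4: O drops in col 5, lands at row 4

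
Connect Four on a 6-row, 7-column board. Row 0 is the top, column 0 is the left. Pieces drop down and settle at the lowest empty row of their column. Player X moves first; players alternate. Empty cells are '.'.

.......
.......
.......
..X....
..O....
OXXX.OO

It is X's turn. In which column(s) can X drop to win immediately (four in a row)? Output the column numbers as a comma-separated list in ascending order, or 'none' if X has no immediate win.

Answer: 4

Derivation:
col 0: drop X → no win
col 1: drop X → no win
col 2: drop X → no win
col 3: drop X → no win
col 4: drop X → WIN!
col 5: drop X → no win
col 6: drop X → no win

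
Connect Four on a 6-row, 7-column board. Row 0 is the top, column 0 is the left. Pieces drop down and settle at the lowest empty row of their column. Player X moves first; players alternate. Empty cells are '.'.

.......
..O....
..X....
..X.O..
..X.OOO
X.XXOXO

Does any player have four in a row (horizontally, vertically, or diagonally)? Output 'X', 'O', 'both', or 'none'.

X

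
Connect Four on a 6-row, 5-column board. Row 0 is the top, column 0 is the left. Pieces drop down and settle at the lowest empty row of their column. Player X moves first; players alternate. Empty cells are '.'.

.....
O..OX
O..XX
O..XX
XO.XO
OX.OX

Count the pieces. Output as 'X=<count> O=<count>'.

X=9 O=8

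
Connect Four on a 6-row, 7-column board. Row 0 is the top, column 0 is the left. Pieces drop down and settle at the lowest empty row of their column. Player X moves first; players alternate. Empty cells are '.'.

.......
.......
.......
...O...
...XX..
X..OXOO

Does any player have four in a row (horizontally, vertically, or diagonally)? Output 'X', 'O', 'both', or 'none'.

none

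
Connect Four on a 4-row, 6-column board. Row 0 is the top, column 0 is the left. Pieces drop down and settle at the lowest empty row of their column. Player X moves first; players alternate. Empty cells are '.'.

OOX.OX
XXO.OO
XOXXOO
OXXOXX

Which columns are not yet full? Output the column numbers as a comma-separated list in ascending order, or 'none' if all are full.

Answer: 3

Derivation:
col 0: top cell = 'O' → FULL
col 1: top cell = 'O' → FULL
col 2: top cell = 'X' → FULL
col 3: top cell = '.' → open
col 4: top cell = 'O' → FULL
col 5: top cell = 'X' → FULL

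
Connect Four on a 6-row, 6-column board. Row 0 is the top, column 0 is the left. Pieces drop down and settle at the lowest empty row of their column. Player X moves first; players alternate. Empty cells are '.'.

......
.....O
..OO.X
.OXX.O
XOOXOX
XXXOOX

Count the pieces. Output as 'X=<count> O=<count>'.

X=10 O=10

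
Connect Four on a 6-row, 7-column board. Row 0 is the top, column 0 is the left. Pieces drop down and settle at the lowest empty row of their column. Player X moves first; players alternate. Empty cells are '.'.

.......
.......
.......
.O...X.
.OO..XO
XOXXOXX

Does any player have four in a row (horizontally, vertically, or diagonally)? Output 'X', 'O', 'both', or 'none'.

none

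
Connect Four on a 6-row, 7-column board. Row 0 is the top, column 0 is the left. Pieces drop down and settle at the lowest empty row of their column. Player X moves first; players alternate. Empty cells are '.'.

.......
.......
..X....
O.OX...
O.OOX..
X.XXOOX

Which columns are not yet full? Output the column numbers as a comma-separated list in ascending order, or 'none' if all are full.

col 0: top cell = '.' → open
col 1: top cell = '.' → open
col 2: top cell = '.' → open
col 3: top cell = '.' → open
col 4: top cell = '.' → open
col 5: top cell = '.' → open
col 6: top cell = '.' → open

Answer: 0,1,2,3,4,5,6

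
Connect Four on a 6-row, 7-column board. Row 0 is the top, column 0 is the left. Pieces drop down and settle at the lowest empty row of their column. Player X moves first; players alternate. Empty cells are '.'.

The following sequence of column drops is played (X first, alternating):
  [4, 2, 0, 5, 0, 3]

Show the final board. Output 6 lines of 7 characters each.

Answer: .......
.......
.......
.......
X......
X.OOXO.

Derivation:
Move 1: X drops in col 4, lands at row 5
Move 2: O drops in col 2, lands at row 5
Move 3: X drops in col 0, lands at row 5
Move 4: O drops in col 5, lands at row 5
Move 5: X drops in col 0, lands at row 4
Move 6: O drops in col 3, lands at row 5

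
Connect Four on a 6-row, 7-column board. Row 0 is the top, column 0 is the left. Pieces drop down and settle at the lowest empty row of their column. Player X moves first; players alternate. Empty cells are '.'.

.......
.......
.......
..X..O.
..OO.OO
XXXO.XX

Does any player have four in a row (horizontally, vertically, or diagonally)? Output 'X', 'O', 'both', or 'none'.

none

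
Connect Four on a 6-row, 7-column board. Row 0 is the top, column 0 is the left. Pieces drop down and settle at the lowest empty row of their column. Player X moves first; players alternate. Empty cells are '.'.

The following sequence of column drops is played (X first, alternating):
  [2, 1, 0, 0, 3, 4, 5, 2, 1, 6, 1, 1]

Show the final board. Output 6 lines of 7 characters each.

Move 1: X drops in col 2, lands at row 5
Move 2: O drops in col 1, lands at row 5
Move 3: X drops in col 0, lands at row 5
Move 4: O drops in col 0, lands at row 4
Move 5: X drops in col 3, lands at row 5
Move 6: O drops in col 4, lands at row 5
Move 7: X drops in col 5, lands at row 5
Move 8: O drops in col 2, lands at row 4
Move 9: X drops in col 1, lands at row 4
Move 10: O drops in col 6, lands at row 5
Move 11: X drops in col 1, lands at row 3
Move 12: O drops in col 1, lands at row 2

Answer: .......
.......
.O.....
.X.....
OXO....
XOXXOXO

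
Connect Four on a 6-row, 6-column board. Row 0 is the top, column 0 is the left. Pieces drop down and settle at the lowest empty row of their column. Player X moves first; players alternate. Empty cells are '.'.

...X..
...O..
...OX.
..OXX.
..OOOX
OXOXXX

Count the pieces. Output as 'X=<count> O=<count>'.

X=9 O=8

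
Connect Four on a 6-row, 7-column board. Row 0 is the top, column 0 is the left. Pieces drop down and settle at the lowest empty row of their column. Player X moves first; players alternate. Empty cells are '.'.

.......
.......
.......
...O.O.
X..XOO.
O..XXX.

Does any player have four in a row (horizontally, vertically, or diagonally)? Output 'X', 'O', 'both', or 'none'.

none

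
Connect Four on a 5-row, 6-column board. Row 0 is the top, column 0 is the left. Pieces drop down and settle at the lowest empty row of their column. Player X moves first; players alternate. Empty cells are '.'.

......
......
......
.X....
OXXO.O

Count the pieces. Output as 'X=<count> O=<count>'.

X=3 O=3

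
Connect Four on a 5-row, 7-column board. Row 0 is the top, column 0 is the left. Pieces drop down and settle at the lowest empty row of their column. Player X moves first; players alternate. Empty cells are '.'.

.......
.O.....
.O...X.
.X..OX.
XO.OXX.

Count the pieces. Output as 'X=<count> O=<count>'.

X=6 O=5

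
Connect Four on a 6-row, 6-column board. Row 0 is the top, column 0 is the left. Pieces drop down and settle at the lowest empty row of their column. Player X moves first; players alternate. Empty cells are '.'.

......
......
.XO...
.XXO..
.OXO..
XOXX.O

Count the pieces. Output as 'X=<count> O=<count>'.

X=7 O=6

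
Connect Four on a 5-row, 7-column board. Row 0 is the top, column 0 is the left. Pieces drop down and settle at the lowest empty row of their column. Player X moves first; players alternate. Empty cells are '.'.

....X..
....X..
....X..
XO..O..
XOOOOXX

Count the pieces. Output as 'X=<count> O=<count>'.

X=7 O=6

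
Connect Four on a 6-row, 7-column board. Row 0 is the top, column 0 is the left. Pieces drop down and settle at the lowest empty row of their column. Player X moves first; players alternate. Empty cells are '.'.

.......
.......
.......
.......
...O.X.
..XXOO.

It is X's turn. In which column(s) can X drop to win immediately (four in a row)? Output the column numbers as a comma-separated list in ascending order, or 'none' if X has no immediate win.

col 0: drop X → no win
col 1: drop X → no win
col 2: drop X → no win
col 3: drop X → no win
col 4: drop X → no win
col 5: drop X → no win
col 6: drop X → no win

Answer: none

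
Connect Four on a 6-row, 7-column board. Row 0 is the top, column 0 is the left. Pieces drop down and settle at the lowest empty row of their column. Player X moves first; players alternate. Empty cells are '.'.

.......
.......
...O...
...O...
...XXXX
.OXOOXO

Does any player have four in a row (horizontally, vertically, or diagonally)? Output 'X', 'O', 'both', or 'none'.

X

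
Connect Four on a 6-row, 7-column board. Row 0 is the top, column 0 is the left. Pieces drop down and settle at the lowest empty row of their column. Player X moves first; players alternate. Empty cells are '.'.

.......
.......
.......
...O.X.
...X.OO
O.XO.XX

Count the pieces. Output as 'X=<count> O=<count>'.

X=5 O=5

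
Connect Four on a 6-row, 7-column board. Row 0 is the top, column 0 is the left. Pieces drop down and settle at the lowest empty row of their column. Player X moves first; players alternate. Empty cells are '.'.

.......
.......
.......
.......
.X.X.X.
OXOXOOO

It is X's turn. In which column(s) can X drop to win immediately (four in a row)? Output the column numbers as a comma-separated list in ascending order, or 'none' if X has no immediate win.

col 0: drop X → no win
col 1: drop X → no win
col 2: drop X → no win
col 3: drop X → no win
col 4: drop X → no win
col 5: drop X → no win
col 6: drop X → no win

Answer: none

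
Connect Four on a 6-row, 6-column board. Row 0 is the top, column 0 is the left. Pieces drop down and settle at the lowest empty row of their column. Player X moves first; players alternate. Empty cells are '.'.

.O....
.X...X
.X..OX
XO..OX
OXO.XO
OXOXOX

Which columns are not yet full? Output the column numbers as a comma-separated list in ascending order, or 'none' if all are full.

col 0: top cell = '.' → open
col 1: top cell = 'O' → FULL
col 2: top cell = '.' → open
col 3: top cell = '.' → open
col 4: top cell = '.' → open
col 5: top cell = '.' → open

Answer: 0,2,3,4,5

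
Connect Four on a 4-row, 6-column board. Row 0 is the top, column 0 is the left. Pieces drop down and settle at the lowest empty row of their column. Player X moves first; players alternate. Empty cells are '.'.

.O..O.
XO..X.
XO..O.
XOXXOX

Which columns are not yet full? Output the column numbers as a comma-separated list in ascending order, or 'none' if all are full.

col 0: top cell = '.' → open
col 1: top cell = 'O' → FULL
col 2: top cell = '.' → open
col 3: top cell = '.' → open
col 4: top cell = 'O' → FULL
col 5: top cell = '.' → open

Answer: 0,2,3,5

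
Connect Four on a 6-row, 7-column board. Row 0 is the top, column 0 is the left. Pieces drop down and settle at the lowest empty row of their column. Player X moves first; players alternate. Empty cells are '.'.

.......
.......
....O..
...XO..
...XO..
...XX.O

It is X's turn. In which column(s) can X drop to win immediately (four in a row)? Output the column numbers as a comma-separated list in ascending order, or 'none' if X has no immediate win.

col 0: drop X → no win
col 1: drop X → no win
col 2: drop X → no win
col 3: drop X → WIN!
col 4: drop X → no win
col 5: drop X → no win
col 6: drop X → no win

Answer: 3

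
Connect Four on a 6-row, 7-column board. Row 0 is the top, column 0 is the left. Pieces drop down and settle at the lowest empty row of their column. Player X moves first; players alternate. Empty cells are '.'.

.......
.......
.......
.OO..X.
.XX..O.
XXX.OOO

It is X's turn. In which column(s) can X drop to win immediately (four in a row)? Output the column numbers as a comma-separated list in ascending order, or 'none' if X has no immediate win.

Answer: 3

Derivation:
col 0: drop X → no win
col 1: drop X → no win
col 2: drop X → no win
col 3: drop X → WIN!
col 4: drop X → no win
col 5: drop X → no win
col 6: drop X → no win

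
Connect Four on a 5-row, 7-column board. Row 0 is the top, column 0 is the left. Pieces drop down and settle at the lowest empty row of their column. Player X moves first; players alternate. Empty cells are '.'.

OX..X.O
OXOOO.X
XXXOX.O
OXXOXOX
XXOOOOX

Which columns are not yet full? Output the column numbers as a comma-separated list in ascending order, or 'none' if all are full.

Answer: 2,3,5

Derivation:
col 0: top cell = 'O' → FULL
col 1: top cell = 'X' → FULL
col 2: top cell = '.' → open
col 3: top cell = '.' → open
col 4: top cell = 'X' → FULL
col 5: top cell = '.' → open
col 6: top cell = 'O' → FULL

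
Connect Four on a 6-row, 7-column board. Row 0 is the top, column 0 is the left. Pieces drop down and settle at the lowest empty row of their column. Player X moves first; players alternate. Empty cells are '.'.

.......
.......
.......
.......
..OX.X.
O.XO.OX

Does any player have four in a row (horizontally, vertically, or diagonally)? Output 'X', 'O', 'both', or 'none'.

none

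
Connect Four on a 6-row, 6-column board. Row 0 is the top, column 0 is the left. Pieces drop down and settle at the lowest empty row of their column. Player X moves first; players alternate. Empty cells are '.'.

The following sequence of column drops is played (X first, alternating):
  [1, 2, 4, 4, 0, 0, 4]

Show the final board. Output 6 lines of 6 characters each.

Move 1: X drops in col 1, lands at row 5
Move 2: O drops in col 2, lands at row 5
Move 3: X drops in col 4, lands at row 5
Move 4: O drops in col 4, lands at row 4
Move 5: X drops in col 0, lands at row 5
Move 6: O drops in col 0, lands at row 4
Move 7: X drops in col 4, lands at row 3

Answer: ......
......
......
....X.
O...O.
XXO.X.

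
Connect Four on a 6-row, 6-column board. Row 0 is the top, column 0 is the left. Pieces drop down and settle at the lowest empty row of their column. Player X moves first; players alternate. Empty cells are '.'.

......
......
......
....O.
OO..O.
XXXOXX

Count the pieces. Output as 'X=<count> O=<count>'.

X=5 O=5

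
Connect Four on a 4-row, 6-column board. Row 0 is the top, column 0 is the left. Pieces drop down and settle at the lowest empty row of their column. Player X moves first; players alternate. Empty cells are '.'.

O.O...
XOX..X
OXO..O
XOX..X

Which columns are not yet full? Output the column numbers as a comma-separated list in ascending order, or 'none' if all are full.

Answer: 1,3,4,5

Derivation:
col 0: top cell = 'O' → FULL
col 1: top cell = '.' → open
col 2: top cell = 'O' → FULL
col 3: top cell = '.' → open
col 4: top cell = '.' → open
col 5: top cell = '.' → open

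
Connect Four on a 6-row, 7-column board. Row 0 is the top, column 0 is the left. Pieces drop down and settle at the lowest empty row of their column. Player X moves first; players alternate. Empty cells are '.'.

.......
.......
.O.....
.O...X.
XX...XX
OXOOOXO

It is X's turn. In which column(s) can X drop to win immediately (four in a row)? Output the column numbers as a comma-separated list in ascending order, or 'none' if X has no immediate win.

Answer: 5

Derivation:
col 0: drop X → no win
col 1: drop X → no win
col 2: drop X → no win
col 3: drop X → no win
col 4: drop X → no win
col 5: drop X → WIN!
col 6: drop X → no win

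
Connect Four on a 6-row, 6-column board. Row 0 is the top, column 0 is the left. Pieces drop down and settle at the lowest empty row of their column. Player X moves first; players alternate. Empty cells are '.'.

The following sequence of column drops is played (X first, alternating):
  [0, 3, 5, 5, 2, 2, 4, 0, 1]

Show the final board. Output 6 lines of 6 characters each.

Move 1: X drops in col 0, lands at row 5
Move 2: O drops in col 3, lands at row 5
Move 3: X drops in col 5, lands at row 5
Move 4: O drops in col 5, lands at row 4
Move 5: X drops in col 2, lands at row 5
Move 6: O drops in col 2, lands at row 4
Move 7: X drops in col 4, lands at row 5
Move 8: O drops in col 0, lands at row 4
Move 9: X drops in col 1, lands at row 5

Answer: ......
......
......
......
O.O..O
XXXOXX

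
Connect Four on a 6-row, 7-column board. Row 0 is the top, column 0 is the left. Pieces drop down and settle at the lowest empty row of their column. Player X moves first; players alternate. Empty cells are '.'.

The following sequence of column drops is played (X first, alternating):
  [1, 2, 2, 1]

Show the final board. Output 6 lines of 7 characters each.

Move 1: X drops in col 1, lands at row 5
Move 2: O drops in col 2, lands at row 5
Move 3: X drops in col 2, lands at row 4
Move 4: O drops in col 1, lands at row 4

Answer: .......
.......
.......
.......
.OX....
.XO....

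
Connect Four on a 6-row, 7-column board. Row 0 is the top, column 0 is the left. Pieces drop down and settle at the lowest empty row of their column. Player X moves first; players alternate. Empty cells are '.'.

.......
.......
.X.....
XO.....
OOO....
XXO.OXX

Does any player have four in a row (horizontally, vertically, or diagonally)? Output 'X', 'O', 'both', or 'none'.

none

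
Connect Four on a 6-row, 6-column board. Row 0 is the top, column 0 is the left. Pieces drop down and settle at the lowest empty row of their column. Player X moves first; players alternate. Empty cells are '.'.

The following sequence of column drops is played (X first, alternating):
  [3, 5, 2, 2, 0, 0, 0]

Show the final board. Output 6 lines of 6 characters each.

Answer: ......
......
......
X.....
O.O...
X.XX.O

Derivation:
Move 1: X drops in col 3, lands at row 5
Move 2: O drops in col 5, lands at row 5
Move 3: X drops in col 2, lands at row 5
Move 4: O drops in col 2, lands at row 4
Move 5: X drops in col 0, lands at row 5
Move 6: O drops in col 0, lands at row 4
Move 7: X drops in col 0, lands at row 3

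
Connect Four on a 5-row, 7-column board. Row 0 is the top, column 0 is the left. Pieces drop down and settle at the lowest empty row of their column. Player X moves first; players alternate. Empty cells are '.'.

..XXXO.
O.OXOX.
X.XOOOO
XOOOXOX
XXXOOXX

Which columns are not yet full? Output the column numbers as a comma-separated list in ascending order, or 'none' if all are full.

Answer: 0,1,6

Derivation:
col 0: top cell = '.' → open
col 1: top cell = '.' → open
col 2: top cell = 'X' → FULL
col 3: top cell = 'X' → FULL
col 4: top cell = 'X' → FULL
col 5: top cell = 'O' → FULL
col 6: top cell = '.' → open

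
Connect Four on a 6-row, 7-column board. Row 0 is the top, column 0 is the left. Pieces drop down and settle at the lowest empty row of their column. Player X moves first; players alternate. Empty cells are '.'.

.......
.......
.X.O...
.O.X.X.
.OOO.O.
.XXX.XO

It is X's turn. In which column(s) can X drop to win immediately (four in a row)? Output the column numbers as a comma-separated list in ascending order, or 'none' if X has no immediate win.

Answer: 0,4

Derivation:
col 0: drop X → WIN!
col 1: drop X → no win
col 2: drop X → no win
col 3: drop X → no win
col 4: drop X → WIN!
col 5: drop X → no win
col 6: drop X → no win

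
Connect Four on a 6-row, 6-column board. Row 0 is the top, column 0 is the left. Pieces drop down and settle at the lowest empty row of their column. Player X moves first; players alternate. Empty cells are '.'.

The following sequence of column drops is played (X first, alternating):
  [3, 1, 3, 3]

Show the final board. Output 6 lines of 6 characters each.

Answer: ......
......
......
...O..
...X..
.O.X..

Derivation:
Move 1: X drops in col 3, lands at row 5
Move 2: O drops in col 1, lands at row 5
Move 3: X drops in col 3, lands at row 4
Move 4: O drops in col 3, lands at row 3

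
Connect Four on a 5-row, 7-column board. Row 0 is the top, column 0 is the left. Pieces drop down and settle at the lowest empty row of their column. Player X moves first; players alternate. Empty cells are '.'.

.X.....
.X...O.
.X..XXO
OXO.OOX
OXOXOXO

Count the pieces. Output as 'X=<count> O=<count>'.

X=10 O=10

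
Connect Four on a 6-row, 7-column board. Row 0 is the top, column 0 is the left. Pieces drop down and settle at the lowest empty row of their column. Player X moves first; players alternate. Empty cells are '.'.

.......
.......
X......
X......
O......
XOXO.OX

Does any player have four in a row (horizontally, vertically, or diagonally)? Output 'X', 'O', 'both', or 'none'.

none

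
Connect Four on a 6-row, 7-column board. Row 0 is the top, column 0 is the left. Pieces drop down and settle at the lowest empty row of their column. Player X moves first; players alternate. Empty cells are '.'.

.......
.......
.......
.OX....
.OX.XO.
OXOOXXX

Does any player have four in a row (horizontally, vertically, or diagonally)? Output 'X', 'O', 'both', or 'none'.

none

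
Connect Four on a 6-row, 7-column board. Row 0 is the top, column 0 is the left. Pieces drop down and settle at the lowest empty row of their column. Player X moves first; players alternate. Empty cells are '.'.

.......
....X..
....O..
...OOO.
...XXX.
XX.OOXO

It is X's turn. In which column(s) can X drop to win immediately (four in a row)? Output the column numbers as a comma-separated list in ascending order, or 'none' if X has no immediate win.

col 0: drop X → no win
col 1: drop X → no win
col 2: drop X → no win
col 3: drop X → no win
col 4: drop X → no win
col 5: drop X → no win
col 6: drop X → WIN!

Answer: 6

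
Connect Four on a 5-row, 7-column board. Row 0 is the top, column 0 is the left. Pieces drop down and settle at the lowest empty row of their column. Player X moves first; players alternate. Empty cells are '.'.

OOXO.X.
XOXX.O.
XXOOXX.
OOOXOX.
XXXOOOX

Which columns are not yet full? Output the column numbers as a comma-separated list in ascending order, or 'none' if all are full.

Answer: 4,6

Derivation:
col 0: top cell = 'O' → FULL
col 1: top cell = 'O' → FULL
col 2: top cell = 'X' → FULL
col 3: top cell = 'O' → FULL
col 4: top cell = '.' → open
col 5: top cell = 'X' → FULL
col 6: top cell = '.' → open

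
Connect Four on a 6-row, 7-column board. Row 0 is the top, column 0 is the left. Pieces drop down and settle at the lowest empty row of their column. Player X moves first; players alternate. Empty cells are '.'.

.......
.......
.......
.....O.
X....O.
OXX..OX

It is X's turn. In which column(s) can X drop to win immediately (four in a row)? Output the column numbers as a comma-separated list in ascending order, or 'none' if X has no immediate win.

Answer: none

Derivation:
col 0: drop X → no win
col 1: drop X → no win
col 2: drop X → no win
col 3: drop X → no win
col 4: drop X → no win
col 5: drop X → no win
col 6: drop X → no win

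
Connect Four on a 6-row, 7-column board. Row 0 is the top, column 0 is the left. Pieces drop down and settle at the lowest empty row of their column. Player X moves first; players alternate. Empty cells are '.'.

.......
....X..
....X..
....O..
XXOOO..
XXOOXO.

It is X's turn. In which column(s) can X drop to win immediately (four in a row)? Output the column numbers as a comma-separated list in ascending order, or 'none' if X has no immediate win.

Answer: none

Derivation:
col 0: drop X → no win
col 1: drop X → no win
col 2: drop X → no win
col 3: drop X → no win
col 4: drop X → no win
col 5: drop X → no win
col 6: drop X → no win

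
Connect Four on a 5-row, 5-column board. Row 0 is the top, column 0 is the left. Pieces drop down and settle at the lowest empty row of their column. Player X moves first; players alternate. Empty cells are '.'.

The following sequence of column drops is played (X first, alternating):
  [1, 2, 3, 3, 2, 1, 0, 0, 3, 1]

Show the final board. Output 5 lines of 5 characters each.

Answer: .....
.....
.O.X.
OOXO.
XXOX.

Derivation:
Move 1: X drops in col 1, lands at row 4
Move 2: O drops in col 2, lands at row 4
Move 3: X drops in col 3, lands at row 4
Move 4: O drops in col 3, lands at row 3
Move 5: X drops in col 2, lands at row 3
Move 6: O drops in col 1, lands at row 3
Move 7: X drops in col 0, lands at row 4
Move 8: O drops in col 0, lands at row 3
Move 9: X drops in col 3, lands at row 2
Move 10: O drops in col 1, lands at row 2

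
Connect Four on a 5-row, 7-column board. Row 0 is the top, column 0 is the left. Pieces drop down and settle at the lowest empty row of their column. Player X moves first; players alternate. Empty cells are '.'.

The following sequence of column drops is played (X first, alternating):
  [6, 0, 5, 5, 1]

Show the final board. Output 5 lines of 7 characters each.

Answer: .......
.......
.......
.....O.
OX...XX

Derivation:
Move 1: X drops in col 6, lands at row 4
Move 2: O drops in col 0, lands at row 4
Move 3: X drops in col 5, lands at row 4
Move 4: O drops in col 5, lands at row 3
Move 5: X drops in col 1, lands at row 4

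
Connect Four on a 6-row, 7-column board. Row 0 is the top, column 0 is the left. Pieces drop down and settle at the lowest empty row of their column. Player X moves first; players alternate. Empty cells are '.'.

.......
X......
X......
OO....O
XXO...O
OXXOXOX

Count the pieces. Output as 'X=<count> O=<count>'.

X=8 O=8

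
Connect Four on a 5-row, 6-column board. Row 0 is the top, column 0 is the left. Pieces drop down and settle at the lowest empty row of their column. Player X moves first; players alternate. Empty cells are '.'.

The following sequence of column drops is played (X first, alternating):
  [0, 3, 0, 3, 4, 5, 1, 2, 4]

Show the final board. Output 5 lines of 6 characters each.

Move 1: X drops in col 0, lands at row 4
Move 2: O drops in col 3, lands at row 4
Move 3: X drops in col 0, lands at row 3
Move 4: O drops in col 3, lands at row 3
Move 5: X drops in col 4, lands at row 4
Move 6: O drops in col 5, lands at row 4
Move 7: X drops in col 1, lands at row 4
Move 8: O drops in col 2, lands at row 4
Move 9: X drops in col 4, lands at row 3

Answer: ......
......
......
X..OX.
XXOOXO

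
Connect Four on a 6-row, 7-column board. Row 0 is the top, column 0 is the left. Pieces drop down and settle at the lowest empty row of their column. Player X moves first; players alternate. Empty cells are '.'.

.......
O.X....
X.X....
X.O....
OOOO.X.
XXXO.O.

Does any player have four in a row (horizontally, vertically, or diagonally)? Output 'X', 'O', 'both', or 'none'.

O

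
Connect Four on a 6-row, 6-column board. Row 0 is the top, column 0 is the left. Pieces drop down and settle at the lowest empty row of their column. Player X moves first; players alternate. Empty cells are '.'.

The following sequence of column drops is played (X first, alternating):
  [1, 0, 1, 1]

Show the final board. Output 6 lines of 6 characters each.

Move 1: X drops in col 1, lands at row 5
Move 2: O drops in col 0, lands at row 5
Move 3: X drops in col 1, lands at row 4
Move 4: O drops in col 1, lands at row 3

Answer: ......
......
......
.O....
.X....
OX....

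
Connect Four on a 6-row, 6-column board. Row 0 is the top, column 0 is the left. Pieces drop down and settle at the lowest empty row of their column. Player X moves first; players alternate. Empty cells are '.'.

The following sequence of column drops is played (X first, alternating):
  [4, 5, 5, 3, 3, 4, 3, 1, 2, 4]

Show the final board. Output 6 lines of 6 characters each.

Move 1: X drops in col 4, lands at row 5
Move 2: O drops in col 5, lands at row 5
Move 3: X drops in col 5, lands at row 4
Move 4: O drops in col 3, lands at row 5
Move 5: X drops in col 3, lands at row 4
Move 6: O drops in col 4, lands at row 4
Move 7: X drops in col 3, lands at row 3
Move 8: O drops in col 1, lands at row 5
Move 9: X drops in col 2, lands at row 5
Move 10: O drops in col 4, lands at row 3

Answer: ......
......
......
...XO.
...XOX
.OXOXO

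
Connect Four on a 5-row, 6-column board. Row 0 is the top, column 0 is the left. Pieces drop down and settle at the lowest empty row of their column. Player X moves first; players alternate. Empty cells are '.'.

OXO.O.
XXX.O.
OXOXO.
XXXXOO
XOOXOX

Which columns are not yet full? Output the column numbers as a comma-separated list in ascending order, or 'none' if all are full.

col 0: top cell = 'O' → FULL
col 1: top cell = 'X' → FULL
col 2: top cell = 'O' → FULL
col 3: top cell = '.' → open
col 4: top cell = 'O' → FULL
col 5: top cell = '.' → open

Answer: 3,5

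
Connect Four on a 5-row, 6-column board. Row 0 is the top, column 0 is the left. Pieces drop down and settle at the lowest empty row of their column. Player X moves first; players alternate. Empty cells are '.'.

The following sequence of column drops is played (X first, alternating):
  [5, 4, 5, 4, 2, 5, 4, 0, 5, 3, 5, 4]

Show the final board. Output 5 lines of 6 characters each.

Move 1: X drops in col 5, lands at row 4
Move 2: O drops in col 4, lands at row 4
Move 3: X drops in col 5, lands at row 3
Move 4: O drops in col 4, lands at row 3
Move 5: X drops in col 2, lands at row 4
Move 6: O drops in col 5, lands at row 2
Move 7: X drops in col 4, lands at row 2
Move 8: O drops in col 0, lands at row 4
Move 9: X drops in col 5, lands at row 1
Move 10: O drops in col 3, lands at row 4
Move 11: X drops in col 5, lands at row 0
Move 12: O drops in col 4, lands at row 1

Answer: .....X
....OX
....XO
....OX
O.XOOX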